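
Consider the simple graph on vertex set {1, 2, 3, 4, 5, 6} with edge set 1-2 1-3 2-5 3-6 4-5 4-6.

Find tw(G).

2

A width-2 tree decomposition is:
Bags: B1 = {2, 4, 5}  B2 = {1, 2, 4}  B3 = {1, 3, 4}  B4 = {3, 4, 6}
Tree: B1–B2, B2–B3, B3–B4
The largest bag has 3 vertices, giving width 2; this decomposition certifies tw(G) ≤ 2. For the lower bound, G contains the cycle 4–5–2–1–3–6–4, so G is not a forest; only forests have treewidth ≤ 1, hence tw(G) ≥ 2. The upper and lower bounds meet at 2, so that is the treewidth.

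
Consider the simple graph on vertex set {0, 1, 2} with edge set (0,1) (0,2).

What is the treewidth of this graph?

A width-1 tree decomposition is:
Bags: B1 = {0, 1}  B2 = {0, 2}
Tree: B1–B2
Every bag has size at most 2, so the width is 2 − 1 = 1 and tw(G) ≤ 1. Since G has at least one edge (e.g. 0–1), it is not an edgeless graph, so tw(G) ≥ 1. Combining the bounds, tw(G) = 1.

1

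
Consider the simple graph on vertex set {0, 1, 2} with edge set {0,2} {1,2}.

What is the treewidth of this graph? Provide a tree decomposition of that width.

Treewidth 1.
One such decomposition:
Bags: B1 = {0, 2}  B2 = {1, 2}
Tree: B1–B2

Each bag holds 2 vertices, so the decomposition has width 1, which upper-bounds the treewidth. Since G has at least one edge (e.g. 0–2), it is not an edgeless graph, so tw(G) ≥ 1. Therefore the treewidth is 1.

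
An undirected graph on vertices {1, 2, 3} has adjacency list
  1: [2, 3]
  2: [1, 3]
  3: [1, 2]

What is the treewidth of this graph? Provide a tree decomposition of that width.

Treewidth 2.
Bags: B1 = {1, 2, 3}
Tree: (single bag)

With just one bag of size 3, the width is 3 − 1 = 2, so tw(G) ≤ 2. Conversely, {1, 2, 3} is a clique of size 3, and the vertices of any clique must share a bag in every tree decomposition; so some bag has ≥ 3 vertices and tw(G) ≥ 2. Combining the bounds, tw(G) = 2.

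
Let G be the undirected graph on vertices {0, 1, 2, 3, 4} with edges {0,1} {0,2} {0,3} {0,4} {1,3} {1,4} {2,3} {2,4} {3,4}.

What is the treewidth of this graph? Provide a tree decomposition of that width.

Treewidth 3.
One optimal decomposition is:
Bags: B1 = {0, 1, 3, 4}  B2 = {0, 2, 3, 4}
Tree: B1–B2

The largest bag has 4 vertices, giving width 3; this decomposition certifies tw(G) ≤ 3. For the lower bound, the 4 vertices {0, 1, 3, 4} are pairwise adjacent, and any tree decomposition puts a clique entirely inside one bag — forcing width ≥ 3. Combining the bounds, tw(G) = 3.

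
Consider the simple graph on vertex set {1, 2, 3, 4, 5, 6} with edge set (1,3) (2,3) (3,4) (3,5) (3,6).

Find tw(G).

A width-1 tree decomposition is:
Bags: B1 = {2, 3}  B2 = {3, 4}  B3 = {1, 3}  B4 = {3, 5}  B5 = {3, 6}
Tree: B1–B2, B2–B3, B1–B4, B2–B5
The largest bag has 2 vertices, giving width 1; this decomposition certifies tw(G) ≤ 1. Since G has at least one edge (e.g. 3–2), it is not an edgeless graph, so tw(G) ≥ 1. The upper and lower bounds meet at 1, so that is the treewidth.

1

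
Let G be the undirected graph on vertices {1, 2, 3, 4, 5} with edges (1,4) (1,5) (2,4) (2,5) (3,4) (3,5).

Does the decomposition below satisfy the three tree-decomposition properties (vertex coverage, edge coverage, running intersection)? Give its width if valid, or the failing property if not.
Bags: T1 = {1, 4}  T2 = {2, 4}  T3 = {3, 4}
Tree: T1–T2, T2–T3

A tree decomposition must satisfy three properties: every vertex lies in some bag; for every edge, both endpoints lie together in some bag; and for every vertex, the bags containing it form a connected subtree. Here vertex 5 appears in no bag, so the decomposition is invalid.

No — vertex 5 appears in no bag.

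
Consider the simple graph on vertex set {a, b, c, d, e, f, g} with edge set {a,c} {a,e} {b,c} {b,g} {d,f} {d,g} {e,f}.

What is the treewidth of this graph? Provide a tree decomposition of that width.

Every bag has size at most 3, so the width is 3 − 1 = 2 and tw(G) ≤ 2. Since b–c–a–e–f–d–g–b is a cycle in G, G is not acyclic. Forests are exactly the graphs of treewidth ≤ 1, so tw(G) ≥ 2. Hence tw(G) = 2 exactly.

Treewidth 2.
Bags: B1 = {a, b, c}  B2 = {a, b, e}  B3 = {b, e, f}  B4 = {b, d, f}  B5 = {b, d, g}
Tree: B1–B2, B2–B3, B3–B4, B4–B5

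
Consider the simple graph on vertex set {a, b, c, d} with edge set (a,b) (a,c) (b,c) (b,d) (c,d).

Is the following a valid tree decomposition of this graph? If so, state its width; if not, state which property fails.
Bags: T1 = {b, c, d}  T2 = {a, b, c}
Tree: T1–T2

Checking the three conditions: (i) the bags cover all of {a, b, c, d}; (ii) for each edge, some bag contains both endpoints; (iii) the bags containing any fixed vertex form a subtree. All hold, so the decomposition is valid with width 3 − 1 = 2.

Yes; width 2.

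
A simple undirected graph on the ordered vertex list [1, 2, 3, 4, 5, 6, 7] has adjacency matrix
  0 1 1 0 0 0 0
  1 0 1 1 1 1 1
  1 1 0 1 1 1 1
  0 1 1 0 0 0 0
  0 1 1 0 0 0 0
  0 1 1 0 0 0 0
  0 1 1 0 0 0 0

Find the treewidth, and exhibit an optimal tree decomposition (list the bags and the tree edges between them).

Each bag holds 3 vertices, so the decomposition has width 2, which upper-bounds the treewidth. For the lower bound, the 3 vertices {1, 2, 3} are pairwise adjacent, and any tree decomposition puts a clique entirely inside one bag — forcing width ≥ 2. Hence tw(G) = 2 exactly.

Treewidth 2.
Bags: B1 = {1, 2, 3}  B2 = {2, 3, 7}  B3 = {2, 3, 4}  B4 = {2, 3, 6}  B5 = {2, 3, 5}
Tree: B1–B2, B1–B3, B3–B4, B3–B5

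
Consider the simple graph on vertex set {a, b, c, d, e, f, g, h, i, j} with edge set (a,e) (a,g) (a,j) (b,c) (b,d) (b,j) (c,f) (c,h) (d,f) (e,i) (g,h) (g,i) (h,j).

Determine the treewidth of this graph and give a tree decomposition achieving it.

Treewidth 2.
One optimal decomposition is:
Bags: B1 = {c, d, f}  B2 = {b, c, d}  B3 = {b, c, h}  B4 = {b, h, j}  B5 = {g, h, j}  B6 = {a, g, j}  B7 = {a, g, i}  B8 = {a, e, i}
Tree: B1–B2, B2–B3, B3–B4, B4–B5, B5–B6, B6–B7, B7–B8

Each bag holds 3 vertices, so the decomposition has width 2, which upper-bounds the treewidth. The edges f–d–b–c–f form a cycle, so G is not a tree and its treewidth is at least 2. Therefore the treewidth is 2.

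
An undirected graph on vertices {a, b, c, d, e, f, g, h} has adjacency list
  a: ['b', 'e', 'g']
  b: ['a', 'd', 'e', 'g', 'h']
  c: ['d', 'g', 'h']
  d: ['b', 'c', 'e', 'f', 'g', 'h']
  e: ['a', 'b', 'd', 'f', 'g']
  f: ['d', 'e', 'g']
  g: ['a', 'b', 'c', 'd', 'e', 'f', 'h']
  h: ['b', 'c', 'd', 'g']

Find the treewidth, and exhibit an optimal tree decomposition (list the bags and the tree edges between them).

Treewidth 3.
One such decomposition:
Bags: B1 = {b, d, e, g}  B2 = {a, b, e, g}  B3 = {b, d, g, h}  B4 = {d, e, f, g}  B5 = {c, d, g, h}
Tree: B1–B2, B1–B3, B1–B4, B3–B5

The largest bag has 4 vertices, giving width 3; this decomposition certifies tw(G) ≤ 3. On the other hand G contains the 4-clique {d, e, f, g}. A clique must lie in a single bag of any decomposition, so no decomposition can have width below 3. Therefore the treewidth is 3.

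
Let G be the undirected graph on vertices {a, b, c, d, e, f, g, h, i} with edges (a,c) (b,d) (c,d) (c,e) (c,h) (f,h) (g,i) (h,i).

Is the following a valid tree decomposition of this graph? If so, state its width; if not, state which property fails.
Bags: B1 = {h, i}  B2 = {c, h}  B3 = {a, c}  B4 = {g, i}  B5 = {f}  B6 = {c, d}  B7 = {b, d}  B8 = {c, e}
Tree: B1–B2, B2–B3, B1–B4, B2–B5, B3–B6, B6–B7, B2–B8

A tree decomposition must satisfy three properties: every vertex lies in some bag; for every edge, both endpoints lie together in some bag; and for every vertex, the bags containing it form a connected subtree. Here edge (h,f) lies in no bag, so the decomposition is invalid.

No — edge (h,f) lies in no bag.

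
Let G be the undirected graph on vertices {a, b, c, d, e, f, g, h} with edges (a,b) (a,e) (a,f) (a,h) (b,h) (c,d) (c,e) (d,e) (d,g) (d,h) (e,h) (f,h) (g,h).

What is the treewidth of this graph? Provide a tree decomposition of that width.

Treewidth 2.
One optimal decomposition is:
Bags: B1 = {d, e, h}  B2 = {a, e, h}  B3 = {d, g, h}  B4 = {c, d, e}  B5 = {a, b, h}  B6 = {a, f, h}
Tree: B1–B2, B1–B3, B1–B4, B2–B5, B5–B6

The largest bag has 3 vertices, giving width 2; this decomposition certifies tw(G) ≤ 2. For the lower bound, the 3 vertices {d, g, h} are pairwise adjacent, and any tree decomposition puts a clique entirely inside one bag — forcing width ≥ 2. Hence tw(G) = 2 exactly.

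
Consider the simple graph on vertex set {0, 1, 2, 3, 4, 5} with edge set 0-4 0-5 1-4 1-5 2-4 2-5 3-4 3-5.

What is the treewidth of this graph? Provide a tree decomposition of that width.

Each bag holds 3 vertices, so the decomposition has width 2, which upper-bounds the treewidth. For the lower bound, G contains the cycle 3–5–0–4–3, so G is not a forest; only forests have treewidth ≤ 1, hence tw(G) ≥ 2. Combining the bounds, tw(G) = 2.

Treewidth 2.
Bags: B1 = {3, 4, 5}  B2 = {0, 4, 5}  B3 = {2, 4, 5}  B4 = {1, 4, 5}
Tree: B1–B2, B2–B3, B3–B4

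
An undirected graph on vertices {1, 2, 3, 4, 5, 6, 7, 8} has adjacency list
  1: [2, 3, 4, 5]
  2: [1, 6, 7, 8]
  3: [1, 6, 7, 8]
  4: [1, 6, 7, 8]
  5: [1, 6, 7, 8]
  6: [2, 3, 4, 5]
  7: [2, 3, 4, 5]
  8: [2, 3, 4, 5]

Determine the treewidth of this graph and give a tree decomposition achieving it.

The largest bag has 5 vertices, giving width 4; this decomposition certifies tw(G) ≤ 4. For the lower bound: the 5 vertex sets {5,6}, {2,8}, {3,7}, {4}, {1} are disjoint, each induces a connected subgraph, and every pair is joined by at least one edge of G. Contracting each set to a single vertex therefore yields K_{5} as a minor, and since treewidth is minor-monotone, tw(G) ≥ tw(K_{5}) = 4. Combining the bounds, tw(G) = 4.

Treewidth 4.
One such decomposition:
Bags: B1 = {2, 3, 4, 5, 6}  B2 = {2, 3, 4, 5, 8}  B3 = {2, 3, 4, 5, 7}  B4 = {1, 2, 3, 4, 5}
Tree: B1–B2, B2–B3, B3–B4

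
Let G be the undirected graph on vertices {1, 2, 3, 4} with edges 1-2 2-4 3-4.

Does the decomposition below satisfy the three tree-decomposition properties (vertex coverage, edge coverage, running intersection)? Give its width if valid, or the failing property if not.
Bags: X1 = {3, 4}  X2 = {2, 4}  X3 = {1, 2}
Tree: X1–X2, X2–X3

Yes; width 1.

Every vertex of G appears in some bag (union = {1, 2, 3, 4}); every edge is covered by a bag; and for each vertex v the set of bags containing v is connected in the bag tree. The decomposition is therefore valid. The largest bag has 2 vertices, so the width is 1.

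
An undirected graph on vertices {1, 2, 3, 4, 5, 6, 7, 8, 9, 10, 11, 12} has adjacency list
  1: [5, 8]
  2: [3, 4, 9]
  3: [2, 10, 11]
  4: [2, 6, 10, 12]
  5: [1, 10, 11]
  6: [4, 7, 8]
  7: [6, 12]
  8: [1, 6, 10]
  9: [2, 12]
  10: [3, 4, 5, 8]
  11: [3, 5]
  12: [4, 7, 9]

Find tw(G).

3

A width-3 tree decomposition is:
Bags: B1 = {1, 3, 5, 11}  B2 = {1, 3, 5, 10}  B3 = {1, 3, 8, 10}  B4 = {2, 3, 8, 10}  B5 = {2, 4, 8, 10}  B6 = {2, 4, 6, 8}  B7 = {2, 4, 6, 9}  B8 = {4, 6, 9, 12}  B9 = {6, 7, 9, 12}
Tree: B1–B2, B2–B3, B3–B4, B4–B5, B5–B6, B6–B7, B7–B8, B8–B9
The largest bag has 4 vertices, giving width 3; this decomposition certifies tw(G) ≤ 3. For the lower bound: the 4 vertex sets {1,5,11}, {3}, {10}, {2,4,6,8} are disjoint, each induces a connected subgraph, and every pair is joined by at least one edge of G. Contracting each set to a single vertex therefore yields K_{4} as a minor, and since treewidth is minor-monotone, tw(G) ≥ tw(K_{4}) = 3. The upper and lower bounds meet at 3, so that is the treewidth.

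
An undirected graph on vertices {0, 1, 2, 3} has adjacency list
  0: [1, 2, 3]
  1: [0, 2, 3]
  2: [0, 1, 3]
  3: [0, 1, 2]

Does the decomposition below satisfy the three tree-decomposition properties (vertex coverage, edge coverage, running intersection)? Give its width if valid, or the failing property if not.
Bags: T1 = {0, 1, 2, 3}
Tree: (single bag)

Yes; width 3.

Vertex coverage: the bags together contain {0, 1, 2, 3}, the full vertex set. Edge coverage: each edge of G has both endpoints in at least one bag. Running intersection: for every vertex, the bags containing it form a connected subtree. All three properties hold, so this is a valid tree decomposition of width max|bag| − 1 = 3, and hence tw(G) ≤ 3.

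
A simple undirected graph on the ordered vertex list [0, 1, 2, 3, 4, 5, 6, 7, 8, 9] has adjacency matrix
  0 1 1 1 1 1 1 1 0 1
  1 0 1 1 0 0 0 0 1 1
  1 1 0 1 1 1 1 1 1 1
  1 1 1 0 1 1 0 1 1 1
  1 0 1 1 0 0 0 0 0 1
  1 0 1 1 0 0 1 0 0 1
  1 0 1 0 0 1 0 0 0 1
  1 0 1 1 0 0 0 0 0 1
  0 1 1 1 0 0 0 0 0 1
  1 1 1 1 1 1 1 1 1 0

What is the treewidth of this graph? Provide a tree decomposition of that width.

Each bag holds 5 vertices, so the decomposition has width 4, which upper-bounds the treewidth. On the other hand G contains the 5-clique {0, 1, 2, 3, 9}. A clique must lie in a single bag of any decomposition, so no decomposition can have width below 4. Combining the bounds, tw(G) = 4.

Treewidth 4.
Bags: B1 = {1, 2, 3, 8, 9}  B2 = {0, 1, 2, 3, 9}  B3 = {0, 2, 3, 7, 9}  B4 = {0, 2, 3, 5, 9}  B5 = {0, 2, 3, 4, 9}  B6 = {0, 2, 5, 6, 9}
Tree: B1–B2, B2–B3, B2–B4, B2–B5, B4–B6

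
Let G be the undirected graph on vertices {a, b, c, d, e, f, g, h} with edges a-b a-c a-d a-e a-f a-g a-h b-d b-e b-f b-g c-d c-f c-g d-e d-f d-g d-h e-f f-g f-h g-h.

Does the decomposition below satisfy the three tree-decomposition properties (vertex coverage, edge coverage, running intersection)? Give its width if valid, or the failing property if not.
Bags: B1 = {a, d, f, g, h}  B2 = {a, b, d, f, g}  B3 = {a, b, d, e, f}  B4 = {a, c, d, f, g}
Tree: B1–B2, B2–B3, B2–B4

Yes; width 4.

Every vertex of G appears in some bag (union = {a, b, c, d, e, f, g, h}); every edge is covered by a bag; and for each vertex v the set of bags containing v is connected in the bag tree. The decomposition is therefore valid. The largest bag has 5 vertices, so the width is 4.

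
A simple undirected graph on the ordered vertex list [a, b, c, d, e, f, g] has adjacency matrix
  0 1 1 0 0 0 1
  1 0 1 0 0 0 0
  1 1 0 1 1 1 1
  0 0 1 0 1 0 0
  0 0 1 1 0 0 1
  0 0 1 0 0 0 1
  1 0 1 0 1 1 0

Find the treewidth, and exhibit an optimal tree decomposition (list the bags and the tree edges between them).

Treewidth 2.
Bags: B1 = {c, e, g}  B2 = {a, c, g}  B3 = {c, d, e}  B4 = {a, b, c}  B5 = {c, f, g}
Tree: B1–B2, B1–B3, B2–B4, B1–B5

Every bag has size at most 3, so the width is 3 − 1 = 2 and tw(G) ≤ 2. For the lower bound, the 3 vertices {c, d, e} are pairwise adjacent, and any tree decomposition puts a clique entirely inside one bag — forcing width ≥ 2. Combining the bounds, tw(G) = 2.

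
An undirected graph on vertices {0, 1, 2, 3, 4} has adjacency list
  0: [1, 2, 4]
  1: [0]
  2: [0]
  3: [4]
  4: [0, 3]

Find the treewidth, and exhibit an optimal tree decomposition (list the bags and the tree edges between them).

Treewidth 1.
One optimal decomposition is:
Bags: B1 = {0, 4}  B2 = {0, 1}  B3 = {3, 4}  B4 = {0, 2}
Tree: B1–B2, B1–B3, B2–B4

The largest bag has 2 vertices, giving width 1; this decomposition certifies tw(G) ≤ 1. G has an edge, so its treewidth is at least 1. Combining the bounds, tw(G) = 1.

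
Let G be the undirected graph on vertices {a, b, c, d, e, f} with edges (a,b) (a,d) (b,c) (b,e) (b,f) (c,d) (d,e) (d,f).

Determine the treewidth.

2

A width-2 tree decomposition is:
Bags: B1 = {a, b, d}  B2 = {b, d, e}  B3 = {b, d, f}  B4 = {b, c, d}
Tree: B1–B2, B2–B3, B3–B4
Each bag holds 3 vertices, so the decomposition has width 2, which upper-bounds the treewidth. For the lower bound, G contains the cycle b–a–d–e–b, so G is not a forest; only forests have treewidth ≤ 1, hence tw(G) ≥ 2. The upper and lower bounds meet at 2, so that is the treewidth.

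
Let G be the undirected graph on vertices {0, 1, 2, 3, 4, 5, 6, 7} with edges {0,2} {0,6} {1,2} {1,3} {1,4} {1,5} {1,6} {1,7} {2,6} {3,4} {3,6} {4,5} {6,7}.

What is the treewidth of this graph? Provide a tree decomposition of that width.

Treewidth 2.
One optimal decomposition is:
Bags: B1 = {1, 3, 6}  B2 = {1, 2, 6}  B3 = {1, 3, 4}  B4 = {1, 6, 7}  B5 = {1, 4, 5}  B6 = {0, 2, 6}
Tree: B1–B2, B1–B3, B1–B4, B3–B5, B2–B6

Each bag holds 3 vertices, so the decomposition has width 2, which upper-bounds the treewidth. On the other hand G contains the 3-clique {0, 2, 6}. A clique must lie in a single bag of any decomposition, so no decomposition can have width below 2. Combining the bounds, tw(G) = 2.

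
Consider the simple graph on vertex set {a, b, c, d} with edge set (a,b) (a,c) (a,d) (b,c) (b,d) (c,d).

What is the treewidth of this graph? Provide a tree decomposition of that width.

A single bag containing all 4 vertices is trivially a valid decomposition of width 3. For the lower bound, the 4 vertices {a, b, c, d} are pairwise adjacent, and any tree decomposition puts a clique entirely inside one bag — forcing width ≥ 3. Therefore the treewidth is 3.

Treewidth 3.
One such decomposition:
Bags: B1 = {a, b, c, d}
Tree: (single bag)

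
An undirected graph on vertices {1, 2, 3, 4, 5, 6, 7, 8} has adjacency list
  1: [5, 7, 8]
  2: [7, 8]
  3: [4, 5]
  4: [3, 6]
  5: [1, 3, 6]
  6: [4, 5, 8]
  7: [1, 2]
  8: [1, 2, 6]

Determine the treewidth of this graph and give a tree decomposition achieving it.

Treewidth 2.
Bags: B1 = {3, 4, 5}  B2 = {4, 5, 6}  B3 = {1, 5, 6}  B4 = {1, 6, 8}  B5 = {1, 7, 8}  B6 = {2, 7, 8}
Tree: B1–B2, B2–B3, B3–B4, B4–B5, B5–B6

The largest bag has 3 vertices, giving width 2; this decomposition certifies tw(G) ≤ 2. The edges 3–4–6–5–3 form a cycle, so G is not a tree and its treewidth is at least 2. The upper and lower bounds meet at 2, so that is the treewidth.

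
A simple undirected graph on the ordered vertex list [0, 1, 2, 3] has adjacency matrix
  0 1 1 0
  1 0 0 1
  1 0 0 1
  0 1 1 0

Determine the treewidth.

2

A width-2 tree decomposition is:
Bags: B1 = {0, 1, 2}  B2 = {1, 2, 3}
Tree: B1–B2
The largest bag has 3 vertices, giving width 2; this decomposition certifies tw(G) ≤ 2. For the lower bound, G contains the cycle 1–0–2–3–1, so G is not a forest; only forests have treewidth ≤ 1, hence tw(G) ≥ 2. Combining the bounds, tw(G) = 2.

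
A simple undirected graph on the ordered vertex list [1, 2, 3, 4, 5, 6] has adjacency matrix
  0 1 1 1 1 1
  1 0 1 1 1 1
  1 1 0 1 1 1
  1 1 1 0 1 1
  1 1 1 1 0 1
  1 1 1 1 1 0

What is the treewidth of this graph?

5

A width-5 tree decomposition is:
Bags: B1 = {1, 2, 3, 4, 5, 6}
Tree: (single bag)
A single bag containing all 6 vertices is trivially a valid decomposition of width 5. Conversely, {1, 2, 3, 4, 5, 6} is a clique of size 6, and the vertices of any clique must share a bag in every tree decomposition; so some bag has ≥ 6 vertices and tw(G) ≥ 5. Combining the bounds, tw(G) = 5.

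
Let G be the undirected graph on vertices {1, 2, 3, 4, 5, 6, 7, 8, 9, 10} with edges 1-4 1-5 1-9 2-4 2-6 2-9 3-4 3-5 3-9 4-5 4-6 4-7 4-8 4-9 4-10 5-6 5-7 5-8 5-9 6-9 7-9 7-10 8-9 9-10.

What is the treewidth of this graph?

A width-3 tree decomposition is:
Bags: B1 = {2, 4, 6, 9}  B2 = {4, 5, 6, 9}  B3 = {4, 5, 8, 9}  B4 = {3, 4, 5, 9}  B5 = {4, 5, 7, 9}  B6 = {1, 4, 5, 9}  B7 = {4, 7, 9, 10}
Tree: B1–B2, B2–B3, B3–B4, B4–B5, B3–B6, B5–B7
Each bag holds 4 vertices, so the decomposition has width 3, which upper-bounds the treewidth. For the lower bound, the 4 vertices {2, 4, 6, 9} are pairwise adjacent, and any tree decomposition puts a clique entirely inside one bag — forcing width ≥ 3. Therefore the treewidth is 3.

3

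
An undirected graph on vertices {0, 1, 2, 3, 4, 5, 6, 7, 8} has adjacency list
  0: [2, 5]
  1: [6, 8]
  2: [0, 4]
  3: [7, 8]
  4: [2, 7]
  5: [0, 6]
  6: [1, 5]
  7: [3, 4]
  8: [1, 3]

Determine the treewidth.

2

A width-2 tree decomposition is:
Bags: B1 = {2, 4, 7}  B2 = {0, 2, 7}  B3 = {0, 5, 7}  B4 = {5, 6, 7}  B5 = {1, 6, 7}  B6 = {1, 7, 8}  B7 = {3, 7, 8}
Tree: B1–B2, B2–B3, B3–B4, B4–B5, B5–B6, B6–B7
Every bag has size at most 3, so the width is 3 − 1 = 2 and tw(G) ≤ 2. Since 7–4–2–0–5–6–1–8–3–7 is a cycle in G, G is not acyclic. Forests are exactly the graphs of treewidth ≤ 1, so tw(G) ≥ 2. Combining the bounds, tw(G) = 2.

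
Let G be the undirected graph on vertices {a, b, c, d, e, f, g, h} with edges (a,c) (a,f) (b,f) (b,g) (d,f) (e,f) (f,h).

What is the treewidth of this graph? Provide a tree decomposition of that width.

Treewidth 1.
One such decomposition:
Bags: B1 = {a, f}  B2 = {a, c}  B3 = {d, f}  B4 = {b, f}  B5 = {e, f}  B6 = {b, g}  B7 = {f, h}
Tree: B1–B2, B1–B3, B1–B4, B3–B5, B4–B6, B3–B7

The largest bag has 2 vertices, giving width 1; this decomposition certifies tw(G) ≤ 1. G has an edge, so its treewidth is at least 1. Combining the bounds, tw(G) = 1.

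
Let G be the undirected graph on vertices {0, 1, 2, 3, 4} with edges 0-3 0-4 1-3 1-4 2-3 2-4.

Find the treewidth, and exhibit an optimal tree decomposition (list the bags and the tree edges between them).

Treewidth 2.
One optimal decomposition is:
Bags: B1 = {0, 3, 4}  B2 = {2, 3, 4}  B3 = {1, 3, 4}
Tree: B1–B2, B2–B3

Every bag has size at most 3, so the width is 3 − 1 = 2 and tw(G) ≤ 2. For the lower bound, G contains the cycle 0–4–2–3–0, so G is not a forest; only forests have treewidth ≤ 1, hence tw(G) ≥ 2. Therefore the treewidth is 2.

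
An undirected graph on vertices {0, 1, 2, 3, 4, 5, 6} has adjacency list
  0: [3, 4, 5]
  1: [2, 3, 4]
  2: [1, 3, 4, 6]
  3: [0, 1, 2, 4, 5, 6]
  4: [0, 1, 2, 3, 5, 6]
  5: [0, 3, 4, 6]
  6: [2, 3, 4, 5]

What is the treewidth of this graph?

3

A width-3 tree decomposition is:
Bags: B1 = {3, 4, 5, 6}  B2 = {2, 3, 4, 6}  B3 = {0, 3, 4, 5}  B4 = {1, 2, 3, 4}
Tree: B1–B2, B1–B3, B2–B4
Every bag has size at most 4, so the width is 4 − 1 = 3 and tw(G) ≤ 3. Conversely, {0, 3, 4, 5} is a clique of size 4, and the vertices of any clique must share a bag in every tree decomposition; so some bag has ≥ 4 vertices and tw(G) ≥ 3. Combining the bounds, tw(G) = 3.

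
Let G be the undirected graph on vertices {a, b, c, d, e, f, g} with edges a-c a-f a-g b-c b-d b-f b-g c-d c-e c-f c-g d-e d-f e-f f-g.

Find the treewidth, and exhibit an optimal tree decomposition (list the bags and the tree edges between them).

Each bag holds 4 vertices, so the decomposition has width 3, which upper-bounds the treewidth. On the other hand G contains the 4-clique {c, d, e, f}. A clique must lie in a single bag of any decomposition, so no decomposition can have width below 3. Therefore the treewidth is 3.

Treewidth 3.
One such decomposition:
Bags: B1 = {a, c, f, g}  B2 = {b, c, f, g}  B3 = {b, c, d, f}  B4 = {c, d, e, f}
Tree: B1–B2, B2–B3, B3–B4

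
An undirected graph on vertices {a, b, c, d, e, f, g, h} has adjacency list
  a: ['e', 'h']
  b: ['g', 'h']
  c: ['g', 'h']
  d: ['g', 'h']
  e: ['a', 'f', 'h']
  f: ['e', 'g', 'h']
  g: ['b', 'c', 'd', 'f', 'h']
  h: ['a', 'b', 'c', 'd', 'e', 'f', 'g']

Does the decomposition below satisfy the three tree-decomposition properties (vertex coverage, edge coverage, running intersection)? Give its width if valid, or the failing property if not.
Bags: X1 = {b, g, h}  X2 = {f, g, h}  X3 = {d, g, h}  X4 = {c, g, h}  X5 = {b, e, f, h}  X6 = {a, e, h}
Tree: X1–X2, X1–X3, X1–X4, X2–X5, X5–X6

A tree decomposition must satisfy three properties: every vertex lies in some bag; for every edge, both endpoints lie together in some bag; and for every vertex, the bags containing it form a connected subtree. Here bags containing vertex b are not connected in the tree, so the decomposition is invalid.

No — bags containing vertex b are not connected in the tree.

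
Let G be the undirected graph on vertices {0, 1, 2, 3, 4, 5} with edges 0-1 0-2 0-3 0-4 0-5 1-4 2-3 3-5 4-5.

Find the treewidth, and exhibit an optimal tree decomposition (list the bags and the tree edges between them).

Every bag has size at most 3, so the width is 3 − 1 = 2 and tw(G) ≤ 2. For the lower bound, the 3 vertices {0, 1, 4} are pairwise adjacent, and any tree decomposition puts a clique entirely inside one bag — forcing width ≥ 2. Therefore the treewidth is 2.

Treewidth 2.
One optimal decomposition is:
Bags: B1 = {0, 4, 5}  B2 = {0, 1, 4}  B3 = {0, 3, 5}  B4 = {0, 2, 3}
Tree: B1–B2, B1–B3, B3–B4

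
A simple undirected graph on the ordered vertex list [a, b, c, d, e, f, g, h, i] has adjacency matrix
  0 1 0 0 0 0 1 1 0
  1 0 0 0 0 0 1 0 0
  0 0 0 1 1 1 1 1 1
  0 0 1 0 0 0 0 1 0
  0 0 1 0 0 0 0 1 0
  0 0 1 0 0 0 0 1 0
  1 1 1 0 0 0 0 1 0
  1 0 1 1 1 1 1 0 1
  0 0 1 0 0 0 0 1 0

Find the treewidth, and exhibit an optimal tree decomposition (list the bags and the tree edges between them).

Treewidth 2.
Bags: B1 = {c, g, h}  B2 = {a, g, h}  B3 = {c, h, i}  B4 = {c, e, h}  B5 = {c, d, h}  B6 = {c, f, h}  B7 = {a, b, g}
Tree: B1–B2, B1–B3, B3–B4, B4–B5, B1–B6, B2–B7

Each bag holds 3 vertices, so the decomposition has width 2, which upper-bounds the treewidth. For the lower bound, the 3 vertices {c, d, h} are pairwise adjacent, and any tree decomposition puts a clique entirely inside one bag — forcing width ≥ 2. Hence tw(G) = 2 exactly.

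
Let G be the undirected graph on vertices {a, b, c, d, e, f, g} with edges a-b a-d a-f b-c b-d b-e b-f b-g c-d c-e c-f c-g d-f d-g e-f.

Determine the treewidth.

3

A width-3 tree decomposition is:
Bags: B1 = {b, c, d, f}  B2 = {a, b, d, f}  B3 = {b, c, e, f}  B4 = {b, c, d, g}
Tree: B1–B2, B1–B3, B1–B4
Every bag has size at most 4, so the width is 4 − 1 = 3 and tw(G) ≤ 3. Conversely, {b, c, d, g} is a clique of size 4, and the vertices of any clique must share a bag in every tree decomposition; so some bag has ≥ 4 vertices and tw(G) ≥ 3. The upper and lower bounds meet at 3, so that is the treewidth.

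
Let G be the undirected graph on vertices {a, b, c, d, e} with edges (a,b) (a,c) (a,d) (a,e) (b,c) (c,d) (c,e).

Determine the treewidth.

A width-2 tree decomposition is:
Bags: B1 = {a, c, e}  B2 = {a, b, c}  B3 = {a, c, d}
Tree: B1–B2, B2–B3
Every bag has size at most 3, so the width is 3 − 1 = 2 and tw(G) ≤ 2. On the other hand G contains the 3-clique {a, c, d}. A clique must lie in a single bag of any decomposition, so no decomposition can have width below 2. The upper and lower bounds meet at 2, so that is the treewidth.

2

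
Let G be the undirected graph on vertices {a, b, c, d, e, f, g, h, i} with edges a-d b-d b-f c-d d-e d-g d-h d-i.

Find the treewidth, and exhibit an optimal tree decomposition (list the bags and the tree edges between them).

Every bag has size at most 2, so the width is 2 − 1 = 1 and tw(G) ≤ 1. Any graph with an edge has treewidth ≥ 1, and G has the edge d–a. Therefore the treewidth is 1.

Treewidth 1.
One such decomposition:
Bags: B1 = {a, d}  B2 = {d, e}  B3 = {b, d}  B4 = {b, f}  B5 = {d, h}  B6 = {c, d}  B7 = {d, i}  B8 = {d, g}
Tree: B1–B2, B2–B3, B3–B4, B3–B5, B5–B6, B1–B7, B1–B8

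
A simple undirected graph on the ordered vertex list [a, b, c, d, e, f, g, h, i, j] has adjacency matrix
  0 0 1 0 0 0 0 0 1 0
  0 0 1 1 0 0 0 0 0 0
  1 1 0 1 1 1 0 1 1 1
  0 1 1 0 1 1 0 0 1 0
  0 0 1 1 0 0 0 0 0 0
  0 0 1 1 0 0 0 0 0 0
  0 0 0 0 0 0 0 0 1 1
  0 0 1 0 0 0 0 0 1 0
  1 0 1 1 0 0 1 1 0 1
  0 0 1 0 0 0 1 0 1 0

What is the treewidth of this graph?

A width-2 tree decomposition is:
Bags: B1 = {c, i, j}  B2 = {c, d, i}  B3 = {g, i, j}  B4 = {c, d, e}  B5 = {b, c, d}  B6 = {c, d, f}  B7 = {a, c, i}  B8 = {c, h, i}
Tree: B1–B2, B1–B3, B2–B4, B4–B5, B2–B6, B2–B7, B1–B8
The largest bag has 3 vertices, giving width 2; this decomposition certifies tw(G) ≤ 2. On the other hand G contains the 3-clique {g, i, j}. A clique must lie in a single bag of any decomposition, so no decomposition can have width below 2. Hence tw(G) = 2 exactly.

2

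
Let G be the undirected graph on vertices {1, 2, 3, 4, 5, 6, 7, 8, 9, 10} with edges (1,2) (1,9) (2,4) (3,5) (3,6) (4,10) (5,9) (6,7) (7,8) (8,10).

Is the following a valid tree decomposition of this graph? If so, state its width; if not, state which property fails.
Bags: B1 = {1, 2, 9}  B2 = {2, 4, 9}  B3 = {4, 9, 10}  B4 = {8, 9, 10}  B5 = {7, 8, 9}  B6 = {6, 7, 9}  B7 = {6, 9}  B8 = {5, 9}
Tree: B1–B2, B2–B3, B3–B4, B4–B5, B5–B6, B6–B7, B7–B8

No — vertex 3 appears in no bag.

A tree decomposition must satisfy three properties: every vertex lies in some bag; for every edge, both endpoints lie together in some bag; and for every vertex, the bags containing it form a connected subtree. Here vertex 3 appears in no bag, so the decomposition is invalid.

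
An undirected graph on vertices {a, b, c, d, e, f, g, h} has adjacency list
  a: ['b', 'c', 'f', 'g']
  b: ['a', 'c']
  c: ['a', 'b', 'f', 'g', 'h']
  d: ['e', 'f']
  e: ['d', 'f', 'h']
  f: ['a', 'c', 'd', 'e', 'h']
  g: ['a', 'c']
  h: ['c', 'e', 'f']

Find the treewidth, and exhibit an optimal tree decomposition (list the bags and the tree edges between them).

The largest bag has 3 vertices, giving width 2; this decomposition certifies tw(G) ≤ 2. On the other hand G contains the 3-clique {a, c, g}. A clique must lie in a single bag of any decomposition, so no decomposition can have width below 2. The upper and lower bounds meet at 2, so that is the treewidth.

Treewidth 2.
Bags: B1 = {d, e, f}  B2 = {e, f, h}  B3 = {c, f, h}  B4 = {a, c, f}  B5 = {a, c, g}  B6 = {a, b, c}
Tree: B1–B2, B2–B3, B3–B4, B4–B5, B4–B6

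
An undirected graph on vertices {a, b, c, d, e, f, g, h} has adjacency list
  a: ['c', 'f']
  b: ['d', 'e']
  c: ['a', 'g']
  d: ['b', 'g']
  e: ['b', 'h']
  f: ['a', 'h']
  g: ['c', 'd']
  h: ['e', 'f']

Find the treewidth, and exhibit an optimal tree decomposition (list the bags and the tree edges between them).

Treewidth 2.
One such decomposition:
Bags: B1 = {c, d, g}  B2 = {a, c, d}  B3 = {a, d, f}  B4 = {d, f, h}  B5 = {d, e, h}  B6 = {b, d, e}
Tree: B1–B2, B2–B3, B3–B4, B4–B5, B5–B6

The largest bag has 3 vertices, giving width 2; this decomposition certifies tw(G) ≤ 2. For the lower bound, G contains the cycle d–g–c–a–f–h–e–b–d, so G is not a forest; only forests have treewidth ≤ 1, hence tw(G) ≥ 2. Combining the bounds, tw(G) = 2.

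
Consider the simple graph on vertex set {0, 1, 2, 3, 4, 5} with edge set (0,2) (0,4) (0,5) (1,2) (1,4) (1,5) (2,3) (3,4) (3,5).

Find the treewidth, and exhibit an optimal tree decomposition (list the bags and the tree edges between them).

Treewidth 3.
Bags: B1 = {0, 1, 3, 5}  B2 = {0, 1, 2, 3}  B3 = {0, 1, 3, 4}
Tree: B1–B2, B2–B3

Each bag holds 4 vertices, so the decomposition has width 3, which upper-bounds the treewidth. For the lower bound: the 4 vertex sets {3,5}, {1,2}, {0}, {4} are disjoint, each induces a connected subgraph, and every pair is joined by at least one edge of G. Contracting each set to a single vertex therefore yields K_{4} as a minor, and since treewidth is minor-monotone, tw(G) ≥ tw(K_{4}) = 3. Hence tw(G) = 3 exactly.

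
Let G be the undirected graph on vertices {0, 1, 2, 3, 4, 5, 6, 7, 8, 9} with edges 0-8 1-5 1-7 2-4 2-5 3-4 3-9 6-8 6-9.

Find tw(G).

1

A width-1 tree decomposition is:
Bags: B1 = {0, 8}  B2 = {6, 8}  B3 = {6, 9}  B4 = {3, 9}  B5 = {3, 4}  B6 = {2, 4}  B7 = {2, 5}  B8 = {1, 5}  B9 = {1, 7}
Tree: B1–B2, B2–B3, B3–B4, B4–B5, B5–B6, B6–B7, B7–B8, B8–B9
The largest bag has 2 vertices, giving width 1; this decomposition certifies tw(G) ≤ 1. G has an edge, so its treewidth is at least 1. Therefore the treewidth is 1.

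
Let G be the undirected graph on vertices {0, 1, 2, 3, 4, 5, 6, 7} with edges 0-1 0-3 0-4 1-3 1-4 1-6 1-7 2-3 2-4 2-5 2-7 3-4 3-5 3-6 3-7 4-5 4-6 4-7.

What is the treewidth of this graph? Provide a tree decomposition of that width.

The largest bag has 4 vertices, giving width 3; this decomposition certifies tw(G) ≤ 3. On the other hand G contains the 4-clique {0, 1, 3, 4}. A clique must lie in a single bag of any decomposition, so no decomposition can have width below 3. Combining the bounds, tw(G) = 3.

Treewidth 3.
One such decomposition:
Bags: B1 = {1, 3, 4, 6}  B2 = {1, 3, 4, 7}  B3 = {2, 3, 4, 7}  B4 = {2, 3, 4, 5}  B5 = {0, 1, 3, 4}
Tree: B1–B2, B2–B3, B3–B4, B1–B5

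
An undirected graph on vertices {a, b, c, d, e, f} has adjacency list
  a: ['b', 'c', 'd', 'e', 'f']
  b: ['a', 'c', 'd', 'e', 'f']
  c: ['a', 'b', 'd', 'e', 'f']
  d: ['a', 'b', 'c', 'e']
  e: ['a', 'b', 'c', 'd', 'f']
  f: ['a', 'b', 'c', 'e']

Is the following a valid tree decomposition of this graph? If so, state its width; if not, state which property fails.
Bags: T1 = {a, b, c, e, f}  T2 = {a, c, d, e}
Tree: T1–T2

A tree decomposition must satisfy three properties: every vertex lies in some bag; for every edge, both endpoints lie together in some bag; and for every vertex, the bags containing it form a connected subtree. Here edge (b,d) lies in no bag, so the decomposition is invalid.

No — edge (b,d) lies in no bag.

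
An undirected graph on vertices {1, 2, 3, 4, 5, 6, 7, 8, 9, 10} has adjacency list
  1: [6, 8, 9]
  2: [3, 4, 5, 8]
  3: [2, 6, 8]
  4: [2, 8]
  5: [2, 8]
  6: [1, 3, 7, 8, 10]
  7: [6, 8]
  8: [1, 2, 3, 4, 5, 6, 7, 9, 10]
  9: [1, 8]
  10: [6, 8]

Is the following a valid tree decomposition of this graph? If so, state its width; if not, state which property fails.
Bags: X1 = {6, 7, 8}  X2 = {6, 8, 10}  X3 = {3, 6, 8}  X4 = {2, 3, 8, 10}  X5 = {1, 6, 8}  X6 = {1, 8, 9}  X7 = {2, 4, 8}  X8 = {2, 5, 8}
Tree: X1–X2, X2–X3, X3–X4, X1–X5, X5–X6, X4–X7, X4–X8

No — bags containing vertex 10 are not connected in the tree.

A tree decomposition must satisfy three properties: every vertex lies in some bag; for every edge, both endpoints lie together in some bag; and for every vertex, the bags containing it form a connected subtree. Here bags containing vertex 10 are not connected in the tree, so the decomposition is invalid.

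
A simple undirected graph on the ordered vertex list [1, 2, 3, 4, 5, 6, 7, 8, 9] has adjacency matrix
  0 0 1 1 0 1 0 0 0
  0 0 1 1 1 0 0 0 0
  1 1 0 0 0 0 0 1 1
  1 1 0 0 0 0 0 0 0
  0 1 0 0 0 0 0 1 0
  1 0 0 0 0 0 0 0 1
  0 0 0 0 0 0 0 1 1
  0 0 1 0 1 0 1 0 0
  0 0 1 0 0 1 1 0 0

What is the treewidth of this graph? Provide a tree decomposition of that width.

Each bag holds 4 vertices, so the decomposition has width 3, which upper-bounds the treewidth. For the lower bound: the 4 vertex sets {5,7,8}, {2}, {3}, {1,4,6,9} are disjoint, each induces a connected subgraph, and every pair is joined by at least one edge of G. Contracting each set to a single vertex therefore yields K_{4} as a minor, and since treewidth is minor-monotone, tw(G) ≥ tw(K_{4}) = 3. Hence tw(G) = 3 exactly.

Treewidth 3.
One optimal decomposition is:
Bags: B1 = {2, 5, 7, 8}  B2 = {2, 3, 7, 8}  B3 = {2, 3, 7, 9}  B4 = {2, 3, 4, 9}  B5 = {1, 3, 4, 9}  B6 = {1, 4, 6, 9}
Tree: B1–B2, B2–B3, B3–B4, B4–B5, B5–B6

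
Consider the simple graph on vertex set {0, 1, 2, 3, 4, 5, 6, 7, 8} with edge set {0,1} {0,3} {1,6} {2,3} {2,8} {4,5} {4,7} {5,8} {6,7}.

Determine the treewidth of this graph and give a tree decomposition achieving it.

Treewidth 2.
Bags: B1 = {2, 5, 8}  B2 = {2, 3, 5}  B3 = {0, 3, 5}  B4 = {0, 1, 5}  B5 = {1, 5, 6}  B6 = {5, 6, 7}  B7 = {4, 5, 7}
Tree: B1–B2, B2–B3, B3–B4, B4–B5, B5–B6, B6–B7

Every bag has size at most 3, so the width is 3 − 1 = 2 and tw(G) ≤ 2. The edges 5–8–2–3–0–1–6–7–4–5 form a cycle, so G is not a tree and its treewidth is at least 2. Therefore the treewidth is 2.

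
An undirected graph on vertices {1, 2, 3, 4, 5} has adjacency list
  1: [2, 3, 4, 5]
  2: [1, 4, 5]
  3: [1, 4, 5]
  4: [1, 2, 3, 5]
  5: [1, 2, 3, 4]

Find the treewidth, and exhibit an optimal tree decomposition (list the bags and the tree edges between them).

The largest bag has 4 vertices, giving width 3; this decomposition certifies tw(G) ≤ 3. Conversely, {1, 2, 4, 5} is a clique of size 4, and the vertices of any clique must share a bag in every tree decomposition; so some bag has ≥ 4 vertices and tw(G) ≥ 3. Therefore the treewidth is 3.

Treewidth 3.
One such decomposition:
Bags: B1 = {1, 2, 4, 5}  B2 = {1, 3, 4, 5}
Tree: B1–B2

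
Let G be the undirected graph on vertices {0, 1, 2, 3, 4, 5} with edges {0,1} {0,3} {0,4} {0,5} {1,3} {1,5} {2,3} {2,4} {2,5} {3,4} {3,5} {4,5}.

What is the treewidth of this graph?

A width-3 tree decomposition is:
Bags: B1 = {0, 3, 4, 5}  B2 = {2, 3, 4, 5}  B3 = {0, 1, 3, 5}
Tree: B1–B2, B1–B3
Every bag has size at most 4, so the width is 4 − 1 = 3 and tw(G) ≤ 3. Conversely, {0, 1, 3, 5} is a clique of size 4, and the vertices of any clique must share a bag in every tree decomposition; so some bag has ≥ 4 vertices and tw(G) ≥ 3. The upper and lower bounds meet at 3, so that is the treewidth.

3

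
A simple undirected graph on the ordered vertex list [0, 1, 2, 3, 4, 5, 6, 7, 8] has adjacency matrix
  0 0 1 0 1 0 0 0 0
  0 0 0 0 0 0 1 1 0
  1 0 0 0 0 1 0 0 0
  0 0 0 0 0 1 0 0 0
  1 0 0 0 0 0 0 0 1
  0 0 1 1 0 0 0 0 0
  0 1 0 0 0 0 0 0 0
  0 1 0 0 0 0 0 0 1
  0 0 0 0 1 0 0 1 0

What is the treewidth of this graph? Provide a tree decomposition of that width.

Treewidth 1.
One optimal decomposition is:
Bags: B1 = {3, 5}  B2 = {2, 5}  B3 = {0, 2}  B4 = {0, 4}  B5 = {4, 8}  B6 = {7, 8}  B7 = {1, 7}  B8 = {1, 6}
Tree: B1–B2, B2–B3, B3–B4, B4–B5, B5–B6, B6–B7, B7–B8

The largest bag has 2 vertices, giving width 1; this decomposition certifies tw(G) ≤ 1. G has an edge, so its treewidth is at least 1. Hence tw(G) = 1 exactly.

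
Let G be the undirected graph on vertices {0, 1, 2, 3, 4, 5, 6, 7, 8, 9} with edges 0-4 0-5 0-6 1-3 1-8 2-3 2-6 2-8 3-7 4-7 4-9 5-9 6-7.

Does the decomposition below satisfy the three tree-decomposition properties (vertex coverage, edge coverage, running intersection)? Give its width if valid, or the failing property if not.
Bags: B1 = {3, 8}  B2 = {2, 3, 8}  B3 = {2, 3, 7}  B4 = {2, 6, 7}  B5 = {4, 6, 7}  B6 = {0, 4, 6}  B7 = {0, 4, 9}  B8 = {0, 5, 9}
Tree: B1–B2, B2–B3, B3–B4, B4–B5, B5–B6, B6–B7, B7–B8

A tree decomposition must satisfy three properties: every vertex lies in some bag; for every edge, both endpoints lie together in some bag; and for every vertex, the bags containing it form a connected subtree. Here vertex 1 appears in no bag, so the decomposition is invalid.

No — vertex 1 appears in no bag.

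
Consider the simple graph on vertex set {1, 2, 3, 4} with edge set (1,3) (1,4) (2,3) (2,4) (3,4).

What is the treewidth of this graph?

A width-2 tree decomposition is:
Bags: B1 = {1, 3, 4}  B2 = {2, 3, 4}
Tree: B1–B2
Each bag holds 3 vertices, so the decomposition has width 2, which upper-bounds the treewidth. For the lower bound, the 3 vertices {1, 3, 4} are pairwise adjacent, and any tree decomposition puts a clique entirely inside one bag — forcing width ≥ 2. Combining the bounds, tw(G) = 2.

2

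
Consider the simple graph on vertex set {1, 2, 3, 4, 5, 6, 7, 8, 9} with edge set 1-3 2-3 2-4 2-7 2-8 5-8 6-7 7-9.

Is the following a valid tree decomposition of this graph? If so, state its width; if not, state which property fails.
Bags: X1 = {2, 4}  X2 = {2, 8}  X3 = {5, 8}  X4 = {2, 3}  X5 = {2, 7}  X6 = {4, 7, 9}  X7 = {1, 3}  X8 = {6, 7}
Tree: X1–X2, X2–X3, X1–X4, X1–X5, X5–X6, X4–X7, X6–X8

No — bags containing vertex 4 are not connected in the tree.

A tree decomposition must satisfy three properties: every vertex lies in some bag; for every edge, both endpoints lie together in some bag; and for every vertex, the bags containing it form a connected subtree. Here bags containing vertex 4 are not connected in the tree, so the decomposition is invalid.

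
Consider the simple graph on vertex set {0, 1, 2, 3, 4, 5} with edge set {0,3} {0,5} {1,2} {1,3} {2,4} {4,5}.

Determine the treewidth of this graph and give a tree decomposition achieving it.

Treewidth 2.
One such decomposition:
Bags: B1 = {0, 3, 5}  B2 = {3, 4, 5}  B3 = {2, 3, 4}  B4 = {1, 2, 3}
Tree: B1–B2, B2–B3, B3–B4

Every bag has size at most 3, so the width is 3 − 1 = 2 and tw(G) ≤ 2. For the lower bound, G contains the cycle 3–0–5–4–2–1–3, so G is not a forest; only forests have treewidth ≤ 1, hence tw(G) ≥ 2. Hence tw(G) = 2 exactly.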